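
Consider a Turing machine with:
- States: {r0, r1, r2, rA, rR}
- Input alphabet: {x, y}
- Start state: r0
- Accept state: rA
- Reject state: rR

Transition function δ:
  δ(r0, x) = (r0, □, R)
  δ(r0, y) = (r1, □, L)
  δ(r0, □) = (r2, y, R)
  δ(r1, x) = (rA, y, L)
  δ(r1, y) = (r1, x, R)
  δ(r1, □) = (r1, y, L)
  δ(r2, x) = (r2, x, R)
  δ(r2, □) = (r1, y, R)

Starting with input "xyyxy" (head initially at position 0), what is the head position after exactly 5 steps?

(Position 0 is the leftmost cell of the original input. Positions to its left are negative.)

Execution trace (head position shown):
Step 0: [r0]xyyxy  (head at position 0)
Step 1: move right → □[r0]yyxy  (head at position 1)
Step 2: move left → [r1]□□yxy  (head at position 0)
Step 3: move left → [r1]□y□yxy  (head at position -1)
Step 4: move left → [r1]□yy□yxy  (head at position -2)
Step 5: move left → [r1]□yyy□yxy  (head at position -3)

After 5 steps, the head is at position -3.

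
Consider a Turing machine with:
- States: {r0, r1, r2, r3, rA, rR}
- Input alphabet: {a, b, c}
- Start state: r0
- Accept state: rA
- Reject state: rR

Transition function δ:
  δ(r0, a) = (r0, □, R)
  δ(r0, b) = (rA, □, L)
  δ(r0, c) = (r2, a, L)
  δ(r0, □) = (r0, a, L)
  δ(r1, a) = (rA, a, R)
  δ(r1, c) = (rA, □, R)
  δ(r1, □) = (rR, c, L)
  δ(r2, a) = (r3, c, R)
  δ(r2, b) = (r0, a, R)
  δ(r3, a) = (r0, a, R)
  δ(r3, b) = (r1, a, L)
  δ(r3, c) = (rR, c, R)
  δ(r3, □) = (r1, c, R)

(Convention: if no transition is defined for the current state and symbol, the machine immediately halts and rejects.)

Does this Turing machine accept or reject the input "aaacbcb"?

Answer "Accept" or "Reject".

Execution trace:
Initial: [r0]aaacbcb
Step 1: δ(r0, a) = (r0, □, R) → □[r0]aacbcb
Step 2: δ(r0, a) = (r0, □, R) → □□[r0]acbcb
Step 3: δ(r0, a) = (r0, □, R) → □□□[r0]cbcb
Step 4: δ(r0, c) = (r2, a, L) → □□[r2]□abcb

No transition is defined for δ(r2, □). By convention the machine halts and rejects.

Answer: Reject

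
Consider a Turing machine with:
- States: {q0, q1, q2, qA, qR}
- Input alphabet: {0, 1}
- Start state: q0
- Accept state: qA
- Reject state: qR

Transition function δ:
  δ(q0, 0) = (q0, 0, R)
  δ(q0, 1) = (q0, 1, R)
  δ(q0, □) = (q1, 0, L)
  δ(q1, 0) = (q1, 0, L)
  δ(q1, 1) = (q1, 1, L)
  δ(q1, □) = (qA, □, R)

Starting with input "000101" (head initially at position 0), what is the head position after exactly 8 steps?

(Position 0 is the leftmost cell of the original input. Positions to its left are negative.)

Execution trace (head position shown):
Step 0: [q0]000101  (head at position 0)
Step 1: move right → 0[q0]00101  (head at position 1)
Step 2: move right → 00[q0]0101  (head at position 2)
Step 3: move right → 000[q0]101  (head at position 3)
Step 4: move right → 0001[q0]01  (head at position 4)
Step 5: move right → 00010[q0]1  (head at position 5)
Step 6: move right → 000101[q0]□  (head at position 6)
Step 7: move left → 00010[q1]10  (head at position 5)
Step 8: move left → 0001[q1]010  (head at position 4)

After 8 steps, the head is at position 4.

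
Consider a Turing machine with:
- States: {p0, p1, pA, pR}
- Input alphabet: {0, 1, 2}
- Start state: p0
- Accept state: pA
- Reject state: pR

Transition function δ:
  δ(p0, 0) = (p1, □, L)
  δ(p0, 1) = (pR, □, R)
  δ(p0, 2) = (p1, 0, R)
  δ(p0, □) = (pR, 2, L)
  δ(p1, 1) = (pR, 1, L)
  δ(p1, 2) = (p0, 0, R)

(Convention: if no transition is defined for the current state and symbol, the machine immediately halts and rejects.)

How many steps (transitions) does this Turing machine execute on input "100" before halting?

Execution trace:
Initial: [p0]100
Step 1: δ(p0, 1) = (pR, □, R) → □[pR]00

The machine reaches the reject state pR and halts.

The machine executed 1 step before halting.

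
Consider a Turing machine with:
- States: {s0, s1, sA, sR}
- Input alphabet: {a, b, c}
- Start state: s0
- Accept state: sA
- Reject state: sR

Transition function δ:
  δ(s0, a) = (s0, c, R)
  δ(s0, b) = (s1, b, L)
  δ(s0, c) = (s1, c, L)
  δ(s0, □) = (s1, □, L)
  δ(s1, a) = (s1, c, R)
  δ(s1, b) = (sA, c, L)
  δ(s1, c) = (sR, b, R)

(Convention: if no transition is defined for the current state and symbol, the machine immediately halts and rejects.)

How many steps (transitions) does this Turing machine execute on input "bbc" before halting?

Execution trace:
Initial: [s0]bbc
Step 1: δ(s0, b) = (s1, b, L) → [s1]□bbc

No transition is defined for δ(s1, □). By convention the machine halts and rejects.

The machine executed 1 step before halting.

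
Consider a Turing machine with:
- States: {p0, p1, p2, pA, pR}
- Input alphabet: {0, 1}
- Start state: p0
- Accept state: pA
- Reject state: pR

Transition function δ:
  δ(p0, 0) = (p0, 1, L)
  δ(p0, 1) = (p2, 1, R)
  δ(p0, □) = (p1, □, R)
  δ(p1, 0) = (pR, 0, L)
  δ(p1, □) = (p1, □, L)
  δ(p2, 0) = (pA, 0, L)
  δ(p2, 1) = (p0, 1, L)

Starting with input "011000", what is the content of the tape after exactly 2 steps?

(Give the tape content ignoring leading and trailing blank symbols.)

Execution trace:
Initial: [p0]011000
Step 1: δ(p0, 0) = (p0, 1, L) → [p0]□111000
Step 2: δ(p0, □) = (p1, □, R) → □[p1]111000

No transition is defined for δ(p1, 1). By convention the machine halts and rejects.

After 2 steps, the tape (ignoring leading/trailing blanks) is: 111000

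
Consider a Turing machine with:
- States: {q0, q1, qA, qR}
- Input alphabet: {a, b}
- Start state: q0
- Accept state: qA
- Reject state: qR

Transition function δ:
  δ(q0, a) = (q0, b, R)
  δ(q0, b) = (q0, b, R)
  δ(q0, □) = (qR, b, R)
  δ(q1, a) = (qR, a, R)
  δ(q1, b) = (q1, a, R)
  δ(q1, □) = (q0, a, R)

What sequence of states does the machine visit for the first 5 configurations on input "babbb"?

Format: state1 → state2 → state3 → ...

Execution trace:
Initial: [q0]babbb
Step 1: δ(q0, b) = (q0, b, R) → b[q0]abbb
Step 2: δ(q0, a) = (q0, b, R) → bb[q0]bbb
Step 3: δ(q0, b) = (q0, b, R) → bbb[q0]bb
Step 4: δ(q0, b) = (q0, b, R) → bbbb[q0]b

State sequence: q0 → q0 → q0 → q0 → q0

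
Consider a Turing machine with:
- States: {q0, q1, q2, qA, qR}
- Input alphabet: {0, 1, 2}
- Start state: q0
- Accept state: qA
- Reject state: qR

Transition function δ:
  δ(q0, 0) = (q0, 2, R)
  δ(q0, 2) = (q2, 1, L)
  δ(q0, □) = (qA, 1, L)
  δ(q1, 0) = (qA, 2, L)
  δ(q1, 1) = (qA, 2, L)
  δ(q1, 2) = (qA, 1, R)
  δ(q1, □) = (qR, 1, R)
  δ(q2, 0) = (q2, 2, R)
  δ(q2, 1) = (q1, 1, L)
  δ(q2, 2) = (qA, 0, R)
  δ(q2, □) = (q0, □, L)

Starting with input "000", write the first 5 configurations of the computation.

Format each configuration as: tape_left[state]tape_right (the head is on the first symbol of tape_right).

Transitions applied:
Step 1: δ(q0, 0) = (q0, 2, R)
Step 2: δ(q0, 0) = (q0, 2, R)
Step 3: δ(q0, 0) = (q0, 2, R)
Step 4: δ(q0, □) = (qA, 1, L)

The first 5 configurations are:
[q0]000 ⊢ 2[q0]00 ⊢ 22[q0]0 ⊢ 222[q0]□ ⊢ 22[qA]21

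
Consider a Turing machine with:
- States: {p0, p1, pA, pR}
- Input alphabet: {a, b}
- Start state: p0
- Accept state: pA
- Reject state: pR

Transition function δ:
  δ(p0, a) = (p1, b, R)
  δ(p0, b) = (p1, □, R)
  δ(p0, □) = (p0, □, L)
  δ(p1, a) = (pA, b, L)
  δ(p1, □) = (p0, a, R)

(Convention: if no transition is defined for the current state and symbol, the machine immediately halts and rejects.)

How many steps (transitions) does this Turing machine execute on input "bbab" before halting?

Execution trace:
Initial: [p0]bbab
Step 1: δ(p0, b) = (p1, □, R) → □[p1]bab

No transition is defined for δ(p1, b). By convention the machine halts and rejects.

The machine executed 1 step before halting.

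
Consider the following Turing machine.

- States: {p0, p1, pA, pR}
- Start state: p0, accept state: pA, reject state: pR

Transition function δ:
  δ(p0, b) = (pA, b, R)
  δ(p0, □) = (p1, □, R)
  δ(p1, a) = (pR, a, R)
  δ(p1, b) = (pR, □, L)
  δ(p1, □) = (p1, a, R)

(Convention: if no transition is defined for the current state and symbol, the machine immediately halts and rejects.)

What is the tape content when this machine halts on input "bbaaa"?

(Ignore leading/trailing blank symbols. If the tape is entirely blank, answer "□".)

Execution trace:
Initial: [p0]bbaaa
Step 1: δ(p0, b) = (pA, b, R) → b[pA]baaa

The machine reaches the accept state pA and halts.

Final tape (ignoring leading/trailing blanks): bbaaa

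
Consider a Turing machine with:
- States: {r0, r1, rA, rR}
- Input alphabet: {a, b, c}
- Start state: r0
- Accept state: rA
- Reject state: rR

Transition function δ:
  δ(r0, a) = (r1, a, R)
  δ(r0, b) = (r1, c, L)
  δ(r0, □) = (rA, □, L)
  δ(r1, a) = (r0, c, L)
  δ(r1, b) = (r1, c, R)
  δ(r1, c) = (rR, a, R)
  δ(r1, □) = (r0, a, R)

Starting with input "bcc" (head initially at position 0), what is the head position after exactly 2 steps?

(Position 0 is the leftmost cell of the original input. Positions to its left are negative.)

Execution trace (head position shown):
Step 0: [r0]bcc  (head at position 0)
Step 1: move left → [r1]□ccc  (head at position -1)
Step 2: move right → a[r0]ccc  (head at position 0)

After 2 steps, the head is at position 0.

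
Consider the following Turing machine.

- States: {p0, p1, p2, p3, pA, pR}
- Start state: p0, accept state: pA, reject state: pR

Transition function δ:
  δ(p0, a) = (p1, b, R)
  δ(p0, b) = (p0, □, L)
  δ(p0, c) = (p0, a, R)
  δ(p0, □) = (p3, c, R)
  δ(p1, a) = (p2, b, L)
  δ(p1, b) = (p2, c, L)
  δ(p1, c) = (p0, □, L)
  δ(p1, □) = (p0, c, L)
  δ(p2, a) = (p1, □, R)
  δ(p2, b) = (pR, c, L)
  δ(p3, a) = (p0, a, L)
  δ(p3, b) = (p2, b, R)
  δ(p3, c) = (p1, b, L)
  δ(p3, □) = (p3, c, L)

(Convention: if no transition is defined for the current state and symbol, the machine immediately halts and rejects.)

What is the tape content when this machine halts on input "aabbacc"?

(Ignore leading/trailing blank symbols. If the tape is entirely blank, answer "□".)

Execution trace:
Initial: [p0]aabbacc
Step 1: δ(p0, a) = (p1, b, R) → b[p1]abbacc
Step 2: δ(p1, a) = (p2, b, L) → [p2]bbbbacc
Step 3: δ(p2, b) = (pR, c, L) → [pR]□cbbbacc

The machine reaches the reject state pR and halts.

Final tape (ignoring leading/trailing blanks): cbbbacc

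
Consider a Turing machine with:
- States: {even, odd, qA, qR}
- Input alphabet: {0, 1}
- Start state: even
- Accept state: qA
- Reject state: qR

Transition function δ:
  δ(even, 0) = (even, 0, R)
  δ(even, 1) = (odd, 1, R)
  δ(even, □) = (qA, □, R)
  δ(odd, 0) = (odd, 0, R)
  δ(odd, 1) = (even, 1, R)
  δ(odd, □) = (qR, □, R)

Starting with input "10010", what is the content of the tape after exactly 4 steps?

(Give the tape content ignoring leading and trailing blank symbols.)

Execution trace:
Initial: [even]10010
Step 1: δ(even, 1) = (odd, 1, R) → 1[odd]0010
Step 2: δ(odd, 0) = (odd, 0, R) → 10[odd]010
Step 3: δ(odd, 0) = (odd, 0, R) → 100[odd]10
Step 4: δ(odd, 1) = (even, 1, R) → 1001[even]0

After 4 steps, the tape (ignoring leading/trailing blanks) is: 10010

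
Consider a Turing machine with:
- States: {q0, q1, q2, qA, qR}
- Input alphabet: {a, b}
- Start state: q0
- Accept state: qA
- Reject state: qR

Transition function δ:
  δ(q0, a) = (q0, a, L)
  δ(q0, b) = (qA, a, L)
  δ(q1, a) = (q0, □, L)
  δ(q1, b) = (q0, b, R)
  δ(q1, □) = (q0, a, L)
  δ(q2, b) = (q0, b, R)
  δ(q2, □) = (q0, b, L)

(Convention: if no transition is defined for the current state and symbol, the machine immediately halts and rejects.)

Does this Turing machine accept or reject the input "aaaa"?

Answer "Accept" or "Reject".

Execution trace:
Initial: [q0]aaaa
Step 1: δ(q0, a) = (q0, a, L) → [q0]□aaaa

No transition is defined for δ(q0, □). By convention the machine halts and rejects.

Answer: Reject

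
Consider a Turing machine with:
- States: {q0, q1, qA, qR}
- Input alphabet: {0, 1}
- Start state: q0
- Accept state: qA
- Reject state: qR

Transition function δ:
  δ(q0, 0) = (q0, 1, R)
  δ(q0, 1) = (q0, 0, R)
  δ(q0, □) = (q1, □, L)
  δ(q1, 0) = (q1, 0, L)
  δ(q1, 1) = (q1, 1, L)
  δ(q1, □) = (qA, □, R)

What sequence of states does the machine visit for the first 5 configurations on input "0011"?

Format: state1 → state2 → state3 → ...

Execution trace:
Initial: [q0]0011
Step 1: δ(q0, 0) = (q0, 1, R) → 1[q0]011
Step 2: δ(q0, 0) = (q0, 1, R) → 11[q0]11
Step 3: δ(q0, 1) = (q0, 0, R) → 110[q0]1
Step 4: δ(q0, 1) = (q0, 0, R) → 1100[q0]□

State sequence: q0 → q0 → q0 → q0 → q0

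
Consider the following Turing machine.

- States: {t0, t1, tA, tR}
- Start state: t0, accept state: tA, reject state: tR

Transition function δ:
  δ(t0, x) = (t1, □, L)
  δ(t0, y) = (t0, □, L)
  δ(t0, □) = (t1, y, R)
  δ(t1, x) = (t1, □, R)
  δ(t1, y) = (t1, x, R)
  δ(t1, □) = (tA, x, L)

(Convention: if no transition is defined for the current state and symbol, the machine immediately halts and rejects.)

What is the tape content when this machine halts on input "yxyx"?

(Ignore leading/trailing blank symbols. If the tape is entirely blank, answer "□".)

Execution trace:
Initial: [t0]yxyx
Step 1: δ(t0, y) = (t0, □, L) → [t0]□□xyx
Step 2: δ(t0, □) = (t1, y, R) → y[t1]□xyx
Step 3: δ(t1, □) = (tA, x, L) → [tA]yxxyx

The machine reaches the accept state tA and halts.

Final tape (ignoring leading/trailing blanks): yxxyx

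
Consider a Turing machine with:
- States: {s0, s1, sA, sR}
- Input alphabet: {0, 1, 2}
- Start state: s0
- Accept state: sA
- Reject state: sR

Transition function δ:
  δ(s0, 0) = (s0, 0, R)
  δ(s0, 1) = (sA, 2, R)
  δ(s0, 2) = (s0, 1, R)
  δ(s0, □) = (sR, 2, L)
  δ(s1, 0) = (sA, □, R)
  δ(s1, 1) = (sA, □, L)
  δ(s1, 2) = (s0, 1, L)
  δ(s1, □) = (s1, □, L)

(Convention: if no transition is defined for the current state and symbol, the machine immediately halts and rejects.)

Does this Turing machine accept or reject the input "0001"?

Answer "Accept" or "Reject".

Execution trace:
Initial: [s0]0001
Step 1: δ(s0, 0) = (s0, 0, R) → 0[s0]001
Step 2: δ(s0, 0) = (s0, 0, R) → 00[s0]01
Step 3: δ(s0, 0) = (s0, 0, R) → 000[s0]1
Step 4: δ(s0, 1) = (sA, 2, R) → 0002[sA]□

The machine reaches the accept state sA and halts.

Answer: Accept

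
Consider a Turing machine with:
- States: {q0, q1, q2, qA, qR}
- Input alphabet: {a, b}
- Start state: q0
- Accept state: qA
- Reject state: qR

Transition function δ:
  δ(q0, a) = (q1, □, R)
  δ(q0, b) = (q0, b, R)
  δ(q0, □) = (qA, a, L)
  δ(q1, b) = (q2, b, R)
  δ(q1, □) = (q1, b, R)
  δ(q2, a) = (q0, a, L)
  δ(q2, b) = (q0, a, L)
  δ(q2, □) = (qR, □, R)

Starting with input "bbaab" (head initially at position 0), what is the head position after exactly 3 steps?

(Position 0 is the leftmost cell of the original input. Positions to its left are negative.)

Execution trace (head position shown):
Step 0: [q0]bbaab  (head at position 0)
Step 1: move right → b[q0]baab  (head at position 1)
Step 2: move right → bb[q0]aab  (head at position 2)
Step 3: move right → bb□[q1]ab  (head at position 3)

After 3 steps, the head is at position 3.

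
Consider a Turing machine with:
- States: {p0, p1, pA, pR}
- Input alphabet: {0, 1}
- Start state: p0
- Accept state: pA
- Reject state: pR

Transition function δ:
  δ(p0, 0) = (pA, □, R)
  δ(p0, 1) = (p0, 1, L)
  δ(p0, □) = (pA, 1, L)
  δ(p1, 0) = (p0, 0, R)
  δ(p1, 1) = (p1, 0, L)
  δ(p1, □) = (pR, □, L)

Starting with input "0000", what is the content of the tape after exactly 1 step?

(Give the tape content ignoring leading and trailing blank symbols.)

Execution trace:
Initial: [p0]0000
Step 1: δ(p0, 0) = (pA, □, R) → □[pA]000

The machine reaches the accept state pA and halts.

After 1 step, the tape (ignoring leading/trailing blanks) is: 000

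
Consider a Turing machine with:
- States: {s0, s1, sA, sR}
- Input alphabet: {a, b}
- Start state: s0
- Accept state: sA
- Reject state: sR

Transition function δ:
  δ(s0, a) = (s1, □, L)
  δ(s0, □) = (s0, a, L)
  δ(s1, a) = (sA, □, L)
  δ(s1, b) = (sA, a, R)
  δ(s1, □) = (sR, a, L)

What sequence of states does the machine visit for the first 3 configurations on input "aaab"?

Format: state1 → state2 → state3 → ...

Execution trace:
Initial: [s0]aaab
Step 1: δ(s0, a) = (s1, □, L) → [s1]□□aab
Step 2: δ(s1, □) = (sR, a, L) → [sR]□a□aab

The machine reaches the reject state sR and halts.

State sequence: s0 → s1 → sR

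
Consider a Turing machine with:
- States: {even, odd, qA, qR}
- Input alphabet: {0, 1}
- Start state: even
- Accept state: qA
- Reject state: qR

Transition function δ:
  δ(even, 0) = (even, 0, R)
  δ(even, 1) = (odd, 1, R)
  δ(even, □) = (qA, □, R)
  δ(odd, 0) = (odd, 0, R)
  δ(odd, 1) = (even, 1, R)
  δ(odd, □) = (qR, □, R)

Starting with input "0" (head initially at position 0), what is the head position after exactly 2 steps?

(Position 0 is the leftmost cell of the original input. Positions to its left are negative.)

Execution trace (head position shown):
Step 0: [even]0  (head at position 0)
Step 1: move right → 0[even]□  (head at position 1)
Step 2: move right → 0□[qA]□  (head at position 2)

After 2 steps, the head is at position 2.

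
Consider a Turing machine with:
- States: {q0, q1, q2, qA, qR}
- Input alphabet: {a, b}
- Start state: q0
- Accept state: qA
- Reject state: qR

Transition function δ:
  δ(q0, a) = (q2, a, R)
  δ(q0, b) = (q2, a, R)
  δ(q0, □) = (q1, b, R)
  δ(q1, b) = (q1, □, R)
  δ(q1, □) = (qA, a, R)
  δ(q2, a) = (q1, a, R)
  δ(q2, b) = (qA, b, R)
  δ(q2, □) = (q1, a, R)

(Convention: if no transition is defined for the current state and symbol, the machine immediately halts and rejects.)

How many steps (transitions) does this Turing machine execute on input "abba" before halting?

Execution trace:
Initial: [q0]abba
Step 1: δ(q0, a) = (q2, a, R) → a[q2]bba
Step 2: δ(q2, b) = (qA, b, R) → ab[qA]ba

The machine reaches the accept state qA and halts.

The machine executed 2 steps before halting.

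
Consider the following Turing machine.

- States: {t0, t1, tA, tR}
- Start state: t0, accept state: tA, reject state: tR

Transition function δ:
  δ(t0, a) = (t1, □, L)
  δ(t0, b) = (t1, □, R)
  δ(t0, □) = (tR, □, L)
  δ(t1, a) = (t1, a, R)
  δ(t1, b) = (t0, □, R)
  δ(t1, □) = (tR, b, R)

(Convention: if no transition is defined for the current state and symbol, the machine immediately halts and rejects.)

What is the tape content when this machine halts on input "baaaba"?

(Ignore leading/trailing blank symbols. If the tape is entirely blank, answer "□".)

Execution trace:
Initial: [t0]baaaba
Step 1: δ(t0, b) = (t1, □, R) → □[t1]aaaba
Step 2: δ(t1, a) = (t1, a, R) → □a[t1]aaba
Step 3: δ(t1, a) = (t1, a, R) → □aa[t1]aba
Step 4: δ(t1, a) = (t1, a, R) → □aaa[t1]ba
Step 5: δ(t1, b) = (t0, □, R) → □aaa□[t0]a
Step 6: δ(t0, a) = (t1, □, L) → □aaa[t1]□□
Step 7: δ(t1, □) = (tR, b, R) → □aaab[tR]□

The machine reaches the reject state tR and halts.

Final tape (ignoring leading/trailing blanks): aaab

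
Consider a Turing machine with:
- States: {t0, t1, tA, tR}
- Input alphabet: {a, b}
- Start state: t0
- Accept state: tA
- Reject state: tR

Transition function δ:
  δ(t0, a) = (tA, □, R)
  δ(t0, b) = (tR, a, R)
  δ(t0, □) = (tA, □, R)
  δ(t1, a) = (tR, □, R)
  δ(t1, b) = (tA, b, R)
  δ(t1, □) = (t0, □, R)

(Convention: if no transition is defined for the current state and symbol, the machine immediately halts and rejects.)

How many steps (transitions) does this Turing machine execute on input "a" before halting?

Execution trace:
Initial: [t0]a
Step 1: δ(t0, a) = (tA, □, R) → □[tA]□

The machine reaches the accept state tA and halts.

The machine executed 1 step before halting.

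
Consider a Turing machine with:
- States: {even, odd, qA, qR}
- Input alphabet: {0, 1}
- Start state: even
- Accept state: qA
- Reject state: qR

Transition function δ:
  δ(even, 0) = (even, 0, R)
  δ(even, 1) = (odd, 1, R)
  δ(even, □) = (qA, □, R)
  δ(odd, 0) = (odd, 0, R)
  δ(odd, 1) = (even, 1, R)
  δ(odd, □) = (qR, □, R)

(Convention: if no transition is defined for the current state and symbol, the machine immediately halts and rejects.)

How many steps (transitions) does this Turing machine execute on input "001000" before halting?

Execution trace:
Initial: [even]001000
Step 1: δ(even, 0) = (even, 0, R) → 0[even]01000
Step 2: δ(even, 0) = (even, 0, R) → 00[even]1000
Step 3: δ(even, 1) = (odd, 1, R) → 001[odd]000
Step 4: δ(odd, 0) = (odd, 0, R) → 0010[odd]00
Step 5: δ(odd, 0) = (odd, 0, R) → 00100[odd]0
Step 6: δ(odd, 0) = (odd, 0, R) → 001000[odd]□
Step 7: δ(odd, □) = (qR, □, R) → 001000□[qR]□

The machine reaches the reject state qR and halts.

The machine executed 7 steps before halting.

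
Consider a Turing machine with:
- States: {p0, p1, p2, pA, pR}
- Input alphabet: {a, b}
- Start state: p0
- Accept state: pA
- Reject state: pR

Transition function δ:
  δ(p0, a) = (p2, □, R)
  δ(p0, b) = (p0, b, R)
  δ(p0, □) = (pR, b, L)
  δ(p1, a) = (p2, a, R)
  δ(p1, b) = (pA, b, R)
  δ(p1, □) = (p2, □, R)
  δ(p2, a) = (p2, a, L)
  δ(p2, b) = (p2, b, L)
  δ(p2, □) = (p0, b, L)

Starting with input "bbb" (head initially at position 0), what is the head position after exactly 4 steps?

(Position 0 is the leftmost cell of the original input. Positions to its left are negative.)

Execution trace (head position shown):
Step 0: [p0]bbb  (head at position 0)
Step 1: move right → b[p0]bb  (head at position 1)
Step 2: move right → bb[p0]b  (head at position 2)
Step 3: move right → bbb[p0]□  (head at position 3)
Step 4: move left → bb[pR]bb  (head at position 2)

After 4 steps, the head is at position 2.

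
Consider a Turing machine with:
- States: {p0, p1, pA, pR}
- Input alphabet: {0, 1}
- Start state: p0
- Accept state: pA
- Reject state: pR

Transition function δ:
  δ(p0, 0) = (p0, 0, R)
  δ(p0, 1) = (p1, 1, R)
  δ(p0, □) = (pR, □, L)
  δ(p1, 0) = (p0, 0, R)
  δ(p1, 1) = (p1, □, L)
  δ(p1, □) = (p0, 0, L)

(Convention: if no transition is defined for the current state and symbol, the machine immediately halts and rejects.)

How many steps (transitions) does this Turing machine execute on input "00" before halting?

Execution trace:
Initial: [p0]00
Step 1: δ(p0, 0) = (p0, 0, R) → 0[p0]0
Step 2: δ(p0, 0) = (p0, 0, R) → 00[p0]□
Step 3: δ(p0, □) = (pR, □, L) → 0[pR]0□

The machine reaches the reject state pR and halts.

The machine executed 3 steps before halting.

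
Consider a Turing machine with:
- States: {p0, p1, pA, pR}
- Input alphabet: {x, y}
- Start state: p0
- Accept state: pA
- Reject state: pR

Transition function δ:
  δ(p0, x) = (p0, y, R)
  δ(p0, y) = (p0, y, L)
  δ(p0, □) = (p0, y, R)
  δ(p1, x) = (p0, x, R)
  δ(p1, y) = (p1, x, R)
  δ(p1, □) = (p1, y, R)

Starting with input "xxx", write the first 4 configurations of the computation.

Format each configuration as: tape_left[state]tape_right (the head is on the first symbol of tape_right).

Transitions applied:
Step 1: δ(p0, x) = (p0, y, R)
Step 2: δ(p0, x) = (p0, y, R)
Step 3: δ(p0, x) = (p0, y, R)

The first 4 configurations are:
[p0]xxx ⊢ y[p0]xx ⊢ yy[p0]x ⊢ yyy[p0]□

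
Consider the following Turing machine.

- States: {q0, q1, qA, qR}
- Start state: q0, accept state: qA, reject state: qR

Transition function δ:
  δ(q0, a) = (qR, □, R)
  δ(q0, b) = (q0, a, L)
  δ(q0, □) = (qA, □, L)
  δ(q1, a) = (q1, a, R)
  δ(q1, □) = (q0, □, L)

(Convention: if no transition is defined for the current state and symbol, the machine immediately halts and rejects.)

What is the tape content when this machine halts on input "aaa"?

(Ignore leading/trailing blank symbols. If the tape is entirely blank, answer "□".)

Execution trace:
Initial: [q0]aaa
Step 1: δ(q0, a) = (qR, □, R) → □[qR]aa

The machine reaches the reject state qR and halts.

Final tape (ignoring leading/trailing blanks): aa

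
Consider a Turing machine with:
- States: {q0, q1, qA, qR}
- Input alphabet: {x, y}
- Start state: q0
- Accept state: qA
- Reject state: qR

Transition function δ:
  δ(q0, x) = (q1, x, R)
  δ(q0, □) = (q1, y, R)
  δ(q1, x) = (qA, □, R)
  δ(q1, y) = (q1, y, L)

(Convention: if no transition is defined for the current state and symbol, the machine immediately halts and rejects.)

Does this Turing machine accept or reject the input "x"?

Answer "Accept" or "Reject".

Execution trace:
Initial: [q0]x
Step 1: δ(q0, x) = (q1, x, R) → x[q1]□

No transition is defined for δ(q1, □). By convention the machine halts and rejects.

Answer: Reject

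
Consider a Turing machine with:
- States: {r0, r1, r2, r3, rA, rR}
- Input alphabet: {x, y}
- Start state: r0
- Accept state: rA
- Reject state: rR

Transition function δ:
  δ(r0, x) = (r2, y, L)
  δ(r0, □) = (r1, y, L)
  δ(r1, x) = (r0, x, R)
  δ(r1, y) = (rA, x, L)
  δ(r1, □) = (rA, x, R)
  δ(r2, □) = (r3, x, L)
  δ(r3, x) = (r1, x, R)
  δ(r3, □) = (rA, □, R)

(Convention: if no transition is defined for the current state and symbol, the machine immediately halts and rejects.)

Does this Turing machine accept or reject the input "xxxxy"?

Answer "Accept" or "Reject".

Execution trace:
Initial: [r0]xxxxy
Step 1: δ(r0, x) = (r2, y, L) → [r2]□yxxxy
Step 2: δ(r2, □) = (r3, x, L) → [r3]□xyxxxy
Step 3: δ(r3, □) = (rA, □, R) → □[rA]xyxxxy

The machine reaches the accept state rA and halts.

Answer: Accept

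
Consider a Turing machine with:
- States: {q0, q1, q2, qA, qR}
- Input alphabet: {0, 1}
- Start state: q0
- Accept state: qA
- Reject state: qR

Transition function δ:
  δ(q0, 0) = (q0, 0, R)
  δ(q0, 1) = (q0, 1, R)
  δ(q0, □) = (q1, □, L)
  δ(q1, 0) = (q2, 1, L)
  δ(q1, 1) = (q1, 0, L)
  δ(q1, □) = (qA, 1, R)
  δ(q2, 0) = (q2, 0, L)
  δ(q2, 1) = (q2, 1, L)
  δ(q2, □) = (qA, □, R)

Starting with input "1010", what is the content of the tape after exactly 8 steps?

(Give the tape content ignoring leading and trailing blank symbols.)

Execution trace:
Initial: [q0]1010
Step 1: δ(q0, 1) = (q0, 1, R) → 1[q0]010
Step 2: δ(q0, 0) = (q0, 0, R) → 10[q0]10
Step 3: δ(q0, 1) = (q0, 1, R) → 101[q0]0
Step 4: δ(q0, 0) = (q0, 0, R) → 1010[q0]□
Step 5: δ(q0, □) = (q1, □, L) → 101[q1]0□
Step 6: δ(q1, 0) = (q2, 1, L) → 10[q2]11□
Step 7: δ(q2, 1) = (q2, 1, L) → 1[q2]011□
Step 8: δ(q2, 0) = (q2, 0, L) → [q2]1011□

After 8 steps, the tape (ignoring leading/trailing blanks) is: 1011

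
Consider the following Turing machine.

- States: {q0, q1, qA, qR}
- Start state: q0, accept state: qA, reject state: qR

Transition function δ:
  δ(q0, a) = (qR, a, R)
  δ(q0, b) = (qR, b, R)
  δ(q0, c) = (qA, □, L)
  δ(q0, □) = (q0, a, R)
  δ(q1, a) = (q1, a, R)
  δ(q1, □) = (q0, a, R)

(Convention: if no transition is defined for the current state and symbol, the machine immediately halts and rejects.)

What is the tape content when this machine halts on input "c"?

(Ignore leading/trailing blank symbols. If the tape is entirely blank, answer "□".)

Execution trace:
Initial: [q0]c
Step 1: δ(q0, c) = (qA, □, L) → [qA]□□

The machine reaches the accept state qA and halts.

Final tape (ignoring leading/trailing blanks): □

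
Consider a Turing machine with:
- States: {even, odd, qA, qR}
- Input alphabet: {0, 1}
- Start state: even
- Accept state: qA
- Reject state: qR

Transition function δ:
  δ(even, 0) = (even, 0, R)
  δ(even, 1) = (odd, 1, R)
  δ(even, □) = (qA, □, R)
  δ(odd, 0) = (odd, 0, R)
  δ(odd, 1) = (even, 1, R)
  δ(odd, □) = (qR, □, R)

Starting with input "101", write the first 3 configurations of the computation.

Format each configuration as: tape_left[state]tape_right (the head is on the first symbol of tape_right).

Transitions applied:
Step 1: δ(even, 1) = (odd, 1, R)
Step 2: δ(odd, 0) = (odd, 0, R)

The first 3 configurations are:
[even]101 ⊢ 1[odd]01 ⊢ 10[odd]1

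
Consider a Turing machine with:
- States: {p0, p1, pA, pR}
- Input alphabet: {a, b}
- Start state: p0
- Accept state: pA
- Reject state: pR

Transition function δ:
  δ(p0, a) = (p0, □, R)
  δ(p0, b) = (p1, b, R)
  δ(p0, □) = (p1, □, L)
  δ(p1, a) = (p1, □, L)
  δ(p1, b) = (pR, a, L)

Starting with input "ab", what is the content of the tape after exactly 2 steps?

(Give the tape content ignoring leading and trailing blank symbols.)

Execution trace:
Initial: [p0]ab
Step 1: δ(p0, a) = (p0, □, R) → □[p0]b
Step 2: δ(p0, b) = (p1, b, R) → □b[p1]□

No transition is defined for δ(p1, □). By convention the machine halts and rejects.

After 2 steps, the tape (ignoring leading/trailing blanks) is: b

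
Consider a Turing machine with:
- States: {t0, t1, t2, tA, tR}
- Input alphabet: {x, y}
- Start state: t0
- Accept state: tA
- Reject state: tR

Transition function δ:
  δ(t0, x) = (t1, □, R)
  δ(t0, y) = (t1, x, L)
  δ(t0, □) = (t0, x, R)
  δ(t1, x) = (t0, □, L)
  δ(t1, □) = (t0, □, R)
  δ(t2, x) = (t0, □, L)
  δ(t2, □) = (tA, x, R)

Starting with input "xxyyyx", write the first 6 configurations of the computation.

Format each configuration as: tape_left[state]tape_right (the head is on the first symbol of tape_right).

Transitions applied:
Step 1: δ(t0, x) = (t1, □, R)
Step 2: δ(t1, x) = (t0, □, L)
Step 3: δ(t0, □) = (t0, x, R)
Step 4: δ(t0, □) = (t0, x, R)
Step 5: δ(t0, y) = (t1, x, L)

The first 6 configurations are:
[t0]xxyyyx ⊢ □[t1]xyyyx ⊢ [t0]□□yyyx ⊢ x[t0]□yyyx ⊢ xx[t0]yyyx ⊢ x[t1]xxyyx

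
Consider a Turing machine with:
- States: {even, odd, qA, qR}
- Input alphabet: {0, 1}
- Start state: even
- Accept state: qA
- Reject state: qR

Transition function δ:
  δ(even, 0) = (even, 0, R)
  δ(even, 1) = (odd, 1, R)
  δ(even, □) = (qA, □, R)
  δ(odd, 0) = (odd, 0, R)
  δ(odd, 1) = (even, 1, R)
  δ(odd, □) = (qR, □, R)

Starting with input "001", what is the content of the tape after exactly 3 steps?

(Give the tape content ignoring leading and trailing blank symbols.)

Execution trace:
Initial: [even]001
Step 1: δ(even, 0) = (even, 0, R) → 0[even]01
Step 2: δ(even, 0) = (even, 0, R) → 00[even]1
Step 3: δ(even, 1) = (odd, 1, R) → 001[odd]□

After 3 steps, the tape (ignoring leading/trailing blanks) is: 001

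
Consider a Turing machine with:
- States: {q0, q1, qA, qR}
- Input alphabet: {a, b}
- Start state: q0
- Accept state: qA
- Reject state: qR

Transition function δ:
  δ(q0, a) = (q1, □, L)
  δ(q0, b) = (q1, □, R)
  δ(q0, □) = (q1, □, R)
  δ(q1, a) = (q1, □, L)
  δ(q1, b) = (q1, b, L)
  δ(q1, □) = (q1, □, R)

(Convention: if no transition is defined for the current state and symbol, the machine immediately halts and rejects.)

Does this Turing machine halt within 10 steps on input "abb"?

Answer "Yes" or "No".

Execution trace:
Initial: [q0]abb
Step 1: δ(q0, a) = (q1, □, L) → [q1]□□bb
Step 2: δ(q1, □) = (q1, □, R) → □[q1]□bb
Step 3: δ(q1, □) = (q1, □, R) → □□[q1]bb
Step 4: δ(q1, b) = (q1, b, L) → □[q1]□bb
Step 5: δ(q1, □) = (q1, □, R) → □□[q1]bb
Step 6: δ(q1, b) = (q1, b, L) → □[q1]□bb
Step 7: δ(q1, □) = (q1, □, R) → □□[q1]bb
Step 8: δ(q1, b) = (q1, b, L) → □[q1]□bb
Step 9: δ(q1, □) = (q1, □, R) → □□[q1]bb
Step 10: δ(q1, b) = (q1, b, L) → □[q1]□bb

The machine has not reached a halting state after 10 steps.
The machine did not halt within the 10-step bound.

Answer: No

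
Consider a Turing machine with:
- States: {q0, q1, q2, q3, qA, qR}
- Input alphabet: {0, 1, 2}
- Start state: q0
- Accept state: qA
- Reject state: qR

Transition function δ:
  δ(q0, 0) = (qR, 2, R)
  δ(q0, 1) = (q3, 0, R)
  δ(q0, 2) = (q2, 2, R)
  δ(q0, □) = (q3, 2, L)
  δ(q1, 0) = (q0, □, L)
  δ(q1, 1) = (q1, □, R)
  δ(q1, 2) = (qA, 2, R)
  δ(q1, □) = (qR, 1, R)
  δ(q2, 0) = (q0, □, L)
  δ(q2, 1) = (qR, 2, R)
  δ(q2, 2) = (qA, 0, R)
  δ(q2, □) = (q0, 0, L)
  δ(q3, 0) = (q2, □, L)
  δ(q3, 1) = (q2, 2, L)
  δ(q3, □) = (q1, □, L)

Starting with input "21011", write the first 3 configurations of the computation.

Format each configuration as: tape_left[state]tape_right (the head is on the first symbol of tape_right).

Transitions applied:
Step 1: δ(q0, 2) = (q2, 2, R)
Step 2: δ(q2, 1) = (qR, 2, R)

The first 3 configurations are:
[q0]21011 ⊢ 2[q2]1011 ⊢ 22[qR]011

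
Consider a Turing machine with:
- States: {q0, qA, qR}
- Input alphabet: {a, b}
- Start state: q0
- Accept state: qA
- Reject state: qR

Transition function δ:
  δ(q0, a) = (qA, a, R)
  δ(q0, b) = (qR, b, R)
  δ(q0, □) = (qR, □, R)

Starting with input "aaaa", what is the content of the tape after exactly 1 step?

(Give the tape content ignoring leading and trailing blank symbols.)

Execution trace:
Initial: [q0]aaaa
Step 1: δ(q0, a) = (qA, a, R) → a[qA]aaa

The machine reaches the accept state qA and halts.

After 1 step, the tape (ignoring leading/trailing blanks) is: aaaa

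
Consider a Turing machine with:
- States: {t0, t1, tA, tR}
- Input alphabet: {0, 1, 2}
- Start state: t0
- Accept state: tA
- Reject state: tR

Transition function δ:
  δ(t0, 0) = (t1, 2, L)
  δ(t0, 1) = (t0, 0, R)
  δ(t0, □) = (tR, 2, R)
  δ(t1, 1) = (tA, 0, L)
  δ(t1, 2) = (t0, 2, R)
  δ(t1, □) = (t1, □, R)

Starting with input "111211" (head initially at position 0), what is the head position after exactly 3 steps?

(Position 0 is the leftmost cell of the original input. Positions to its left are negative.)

Execution trace (head position shown):
Step 0: [t0]111211  (head at position 0)
Step 1: move right → 0[t0]11211  (head at position 1)
Step 2: move right → 00[t0]1211  (head at position 2)
Step 3: move right → 000[t0]211  (head at position 3)

After 3 steps, the head is at position 3.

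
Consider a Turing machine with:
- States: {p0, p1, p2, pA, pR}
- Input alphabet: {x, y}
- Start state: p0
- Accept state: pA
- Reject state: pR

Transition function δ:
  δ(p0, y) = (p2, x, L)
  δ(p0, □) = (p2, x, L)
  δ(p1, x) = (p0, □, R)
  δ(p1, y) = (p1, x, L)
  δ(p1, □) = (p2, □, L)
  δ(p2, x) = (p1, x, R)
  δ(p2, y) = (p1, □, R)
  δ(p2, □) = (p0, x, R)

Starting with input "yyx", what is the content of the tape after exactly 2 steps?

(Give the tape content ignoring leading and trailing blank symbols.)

Execution trace:
Initial: [p0]yyx
Step 1: δ(p0, y) = (p2, x, L) → [p2]□xyx
Step 2: δ(p2, □) = (p0, x, R) → x[p0]xyx

No transition is defined for δ(p0, x). By convention the machine halts and rejects.

After 2 steps, the tape (ignoring leading/trailing blanks) is: xxyx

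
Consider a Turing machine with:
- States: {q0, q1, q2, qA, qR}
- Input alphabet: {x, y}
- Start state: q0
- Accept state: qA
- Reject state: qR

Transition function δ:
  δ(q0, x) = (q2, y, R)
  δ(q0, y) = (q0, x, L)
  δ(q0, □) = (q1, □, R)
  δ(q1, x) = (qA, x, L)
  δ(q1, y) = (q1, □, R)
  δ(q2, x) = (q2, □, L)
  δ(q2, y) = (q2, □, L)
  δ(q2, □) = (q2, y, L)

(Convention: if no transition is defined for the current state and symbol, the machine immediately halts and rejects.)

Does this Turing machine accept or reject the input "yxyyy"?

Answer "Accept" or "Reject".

Execution trace:
Initial: [q0]yxyyy
Step 1: δ(q0, y) = (q0, x, L) → [q0]□xxyyy
Step 2: δ(q0, □) = (q1, □, R) → □[q1]xxyyy
Step 3: δ(q1, x) = (qA, x, L) → [qA]□xxyyy

The machine reaches the accept state qA and halts.

Answer: Accept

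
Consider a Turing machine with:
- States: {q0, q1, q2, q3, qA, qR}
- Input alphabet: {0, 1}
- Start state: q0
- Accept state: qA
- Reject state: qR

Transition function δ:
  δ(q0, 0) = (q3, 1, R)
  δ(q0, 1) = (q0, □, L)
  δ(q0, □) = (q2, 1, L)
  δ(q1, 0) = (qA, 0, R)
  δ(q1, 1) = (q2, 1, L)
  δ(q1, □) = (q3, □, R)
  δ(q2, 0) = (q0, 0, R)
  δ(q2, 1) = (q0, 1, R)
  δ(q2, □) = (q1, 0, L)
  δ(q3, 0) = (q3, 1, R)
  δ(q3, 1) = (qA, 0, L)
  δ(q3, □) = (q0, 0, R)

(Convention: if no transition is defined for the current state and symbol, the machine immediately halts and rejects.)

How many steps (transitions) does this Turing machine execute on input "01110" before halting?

Execution trace:
Initial: [q0]01110
Step 1: δ(q0, 0) = (q3, 1, R) → 1[q3]1110
Step 2: δ(q3, 1) = (qA, 0, L) → [qA]10110

The machine reaches the accept state qA and halts.

The machine executed 2 steps before halting.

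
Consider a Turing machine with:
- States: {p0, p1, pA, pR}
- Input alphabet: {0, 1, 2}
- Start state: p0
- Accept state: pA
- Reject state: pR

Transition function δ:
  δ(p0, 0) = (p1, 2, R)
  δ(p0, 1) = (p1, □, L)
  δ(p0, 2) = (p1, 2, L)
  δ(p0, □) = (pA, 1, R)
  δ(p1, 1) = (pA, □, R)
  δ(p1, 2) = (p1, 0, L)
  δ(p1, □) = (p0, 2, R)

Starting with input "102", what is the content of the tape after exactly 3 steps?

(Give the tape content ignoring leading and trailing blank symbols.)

Execution trace:
Initial: [p0]102
Step 1: δ(p0, 1) = (p1, □, L) → [p1]□□02
Step 2: δ(p1, □) = (p0, 2, R) → 2[p0]□02
Step 3: δ(p0, □) = (pA, 1, R) → 21[pA]02

The machine reaches the accept state pA and halts.

After 3 steps, the tape (ignoring leading/trailing blanks) is: 2102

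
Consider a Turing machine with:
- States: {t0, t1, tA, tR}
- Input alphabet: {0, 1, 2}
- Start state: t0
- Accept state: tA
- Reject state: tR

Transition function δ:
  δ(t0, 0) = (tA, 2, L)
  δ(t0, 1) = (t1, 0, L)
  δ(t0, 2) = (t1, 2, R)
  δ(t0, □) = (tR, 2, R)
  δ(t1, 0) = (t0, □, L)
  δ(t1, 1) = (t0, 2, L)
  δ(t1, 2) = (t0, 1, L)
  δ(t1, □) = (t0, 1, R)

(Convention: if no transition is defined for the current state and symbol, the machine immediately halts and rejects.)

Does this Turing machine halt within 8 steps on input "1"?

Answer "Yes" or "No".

Execution trace:
Initial: [t0]1
Step 1: δ(t0, 1) = (t1, 0, L) → [t1]□0
Step 2: δ(t1, □) = (t0, 1, R) → 1[t0]0
Step 3: δ(t0, 0) = (tA, 2, L) → [tA]12

The machine reaches the accept state tA and halts.
The machine halted after 3 steps (within the 8-step bound).

Answer: Yes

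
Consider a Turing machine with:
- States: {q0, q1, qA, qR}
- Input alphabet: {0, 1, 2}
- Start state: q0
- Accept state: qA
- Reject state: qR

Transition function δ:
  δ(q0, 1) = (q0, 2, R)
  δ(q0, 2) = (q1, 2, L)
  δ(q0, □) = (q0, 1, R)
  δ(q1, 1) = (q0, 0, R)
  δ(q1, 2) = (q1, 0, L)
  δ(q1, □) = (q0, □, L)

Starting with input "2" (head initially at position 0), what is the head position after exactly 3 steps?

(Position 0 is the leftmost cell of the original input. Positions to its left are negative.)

Execution trace (head position shown):
Step 0: [q0]2  (head at position 0)
Step 1: move left → [q1]□2  (head at position -1)
Step 2: move left → [q0]□□2  (head at position -2)
Step 3: move right → 1[q0]□2  (head at position -1)

After 3 steps, the head is at position -1.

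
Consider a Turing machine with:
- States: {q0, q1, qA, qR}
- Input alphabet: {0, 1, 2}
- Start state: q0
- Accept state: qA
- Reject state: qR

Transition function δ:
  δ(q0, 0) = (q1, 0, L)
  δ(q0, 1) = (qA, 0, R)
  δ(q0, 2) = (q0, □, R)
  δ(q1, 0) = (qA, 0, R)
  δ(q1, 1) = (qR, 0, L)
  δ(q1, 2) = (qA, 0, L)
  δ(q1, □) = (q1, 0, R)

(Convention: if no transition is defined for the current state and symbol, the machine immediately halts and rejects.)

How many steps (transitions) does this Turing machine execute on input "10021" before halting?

Execution trace:
Initial: [q0]10021
Step 1: δ(q0, 1) = (qA, 0, R) → 0[qA]0021

The machine reaches the accept state qA and halts.

The machine executed 1 step before halting.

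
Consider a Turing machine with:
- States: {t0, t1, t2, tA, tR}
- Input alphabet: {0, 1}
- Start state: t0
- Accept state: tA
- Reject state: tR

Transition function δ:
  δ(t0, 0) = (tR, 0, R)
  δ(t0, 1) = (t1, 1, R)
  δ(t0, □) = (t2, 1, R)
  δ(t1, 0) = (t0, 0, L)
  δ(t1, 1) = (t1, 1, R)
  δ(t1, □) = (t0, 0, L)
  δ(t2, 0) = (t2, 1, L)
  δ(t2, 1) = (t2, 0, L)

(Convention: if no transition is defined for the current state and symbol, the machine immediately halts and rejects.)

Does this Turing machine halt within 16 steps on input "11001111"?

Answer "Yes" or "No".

Execution trace:
Initial: [t0]11001111
Step 1: δ(t0, 1) = (t1, 1, R) → 1[t1]1001111
Step 2: δ(t1, 1) = (t1, 1, R) → 11[t1]001111
Step 3: δ(t1, 0) = (t0, 0, L) → 1[t0]1001111
Step 4: δ(t0, 1) = (t1, 1, R) → 11[t1]001111
Step 5: δ(t1, 0) = (t0, 0, L) → 1[t0]1001111
Step 6: δ(t0, 1) = (t1, 1, R) → 11[t1]001111
Step 7: δ(t1, 0) = (t0, 0, L) → 1[t0]1001111
Step 8: δ(t0, 1) = (t1, 1, R) → 11[t1]001111
Step 9: δ(t1, 0) = (t0, 0, L) → 1[t0]1001111
Step 10: δ(t0, 1) = (t1, 1, R) → 11[t1]001111
Step 11: δ(t1, 0) = (t0, 0, L) → 1[t0]1001111
Step 12: δ(t0, 1) = (t1, 1, R) → 11[t1]001111
Step 13: δ(t1, 0) = (t0, 0, L) → 1[t0]1001111
Step 14: δ(t0, 1) = (t1, 1, R) → 11[t1]001111
Step 15: δ(t1, 0) = (t0, 0, L) → 1[t0]1001111
Step 16: δ(t0, 1) = (t1, 1, R) → 11[t1]001111

The machine has not reached a halting state after 16 steps.
The machine did not halt within the 16-step bound.

Answer: No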